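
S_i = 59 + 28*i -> [59, 87, 115, 143, 171]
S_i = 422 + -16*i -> [422, 406, 390, 374, 358]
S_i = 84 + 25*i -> [84, 109, 134, 159, 184]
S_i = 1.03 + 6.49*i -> [1.03, 7.52, 14.01, 20.5, 26.99]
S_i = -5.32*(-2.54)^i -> [-5.32, 13.51, -34.32, 87.18, -221.44]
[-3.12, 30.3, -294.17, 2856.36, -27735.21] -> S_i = -3.12*(-9.71)^i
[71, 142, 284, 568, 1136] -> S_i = 71*2^i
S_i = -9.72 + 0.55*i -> [-9.72, -9.17, -8.62, -8.07, -7.52]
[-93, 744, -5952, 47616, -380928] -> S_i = -93*-8^i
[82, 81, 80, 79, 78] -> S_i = 82 + -1*i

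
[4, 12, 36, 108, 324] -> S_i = 4*3^i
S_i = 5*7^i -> [5, 35, 245, 1715, 12005]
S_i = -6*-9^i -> [-6, 54, -486, 4374, -39366]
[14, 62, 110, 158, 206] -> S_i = 14 + 48*i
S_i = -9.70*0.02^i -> [-9.7, -0.19, -0.0, -0.0, -0.0]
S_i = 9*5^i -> [9, 45, 225, 1125, 5625]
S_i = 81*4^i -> [81, 324, 1296, 5184, 20736]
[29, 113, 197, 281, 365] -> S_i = 29 + 84*i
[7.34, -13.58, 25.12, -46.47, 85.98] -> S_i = 7.34*(-1.85)^i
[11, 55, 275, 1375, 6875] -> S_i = 11*5^i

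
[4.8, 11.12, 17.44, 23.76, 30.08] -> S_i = 4.80 + 6.32*i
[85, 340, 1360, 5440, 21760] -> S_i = 85*4^i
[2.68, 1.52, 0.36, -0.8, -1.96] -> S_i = 2.68 + -1.16*i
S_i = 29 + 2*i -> [29, 31, 33, 35, 37]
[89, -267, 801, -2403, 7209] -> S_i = 89*-3^i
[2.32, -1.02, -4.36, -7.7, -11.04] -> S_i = 2.32 + -3.34*i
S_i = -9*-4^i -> [-9, 36, -144, 576, -2304]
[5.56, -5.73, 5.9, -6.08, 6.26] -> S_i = 5.56*(-1.03)^i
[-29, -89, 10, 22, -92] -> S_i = Random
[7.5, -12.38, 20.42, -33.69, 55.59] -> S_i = 7.50*(-1.65)^i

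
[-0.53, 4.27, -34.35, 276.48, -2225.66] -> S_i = -0.53*(-8.05)^i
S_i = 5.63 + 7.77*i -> [5.63, 13.4, 21.17, 28.94, 36.71]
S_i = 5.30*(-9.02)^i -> [5.3, -47.81, 431.21, -3889.52, 35083.43]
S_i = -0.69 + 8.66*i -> [-0.69, 7.97, 16.63, 25.29, 33.95]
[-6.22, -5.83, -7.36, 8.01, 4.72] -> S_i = Random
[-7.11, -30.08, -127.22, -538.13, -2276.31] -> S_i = -7.11*4.23^i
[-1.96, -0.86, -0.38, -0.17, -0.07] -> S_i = -1.96*0.44^i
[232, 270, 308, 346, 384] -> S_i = 232 + 38*i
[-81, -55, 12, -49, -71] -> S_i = Random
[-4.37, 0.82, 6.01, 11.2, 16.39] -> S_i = -4.37 + 5.19*i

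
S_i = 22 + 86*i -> [22, 108, 194, 280, 366]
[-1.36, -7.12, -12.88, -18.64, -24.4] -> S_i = -1.36 + -5.76*i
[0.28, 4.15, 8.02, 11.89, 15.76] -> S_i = 0.28 + 3.87*i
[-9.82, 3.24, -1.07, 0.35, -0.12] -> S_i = -9.82*(-0.33)^i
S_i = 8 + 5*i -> [8, 13, 18, 23, 28]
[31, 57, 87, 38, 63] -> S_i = Random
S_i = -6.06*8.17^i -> [-6.06, -49.51, -404.5, -3304.75, -26999.82]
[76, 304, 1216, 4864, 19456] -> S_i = 76*4^i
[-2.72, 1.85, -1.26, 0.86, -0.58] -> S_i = -2.72*(-0.68)^i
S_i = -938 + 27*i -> [-938, -911, -884, -857, -830]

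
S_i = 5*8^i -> [5, 40, 320, 2560, 20480]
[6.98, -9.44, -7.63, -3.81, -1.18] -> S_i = Random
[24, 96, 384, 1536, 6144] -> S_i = 24*4^i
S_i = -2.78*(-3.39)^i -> [-2.78, 9.42, -31.95, 108.3, -367.15]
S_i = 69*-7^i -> [69, -483, 3381, -23667, 165669]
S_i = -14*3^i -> [-14, -42, -126, -378, -1134]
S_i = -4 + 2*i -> [-4, -2, 0, 2, 4]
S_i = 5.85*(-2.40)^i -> [5.85, -14.04, 33.7, -80.87, 194.09]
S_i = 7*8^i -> [7, 56, 448, 3584, 28672]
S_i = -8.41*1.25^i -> [-8.41, -10.51, -13.14, -16.43, -20.53]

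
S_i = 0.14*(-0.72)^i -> [0.14, -0.1, 0.07, -0.05, 0.04]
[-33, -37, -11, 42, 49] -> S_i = Random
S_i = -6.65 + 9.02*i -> [-6.65, 2.37, 11.39, 20.41, 29.43]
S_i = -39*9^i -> [-39, -351, -3159, -28431, -255879]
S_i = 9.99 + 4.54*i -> [9.99, 14.53, 19.07, 23.61, 28.15]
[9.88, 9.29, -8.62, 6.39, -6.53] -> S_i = Random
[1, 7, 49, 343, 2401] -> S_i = 1*7^i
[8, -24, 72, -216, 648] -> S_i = 8*-3^i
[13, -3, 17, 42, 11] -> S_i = Random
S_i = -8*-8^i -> [-8, 64, -512, 4096, -32768]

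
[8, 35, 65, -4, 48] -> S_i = Random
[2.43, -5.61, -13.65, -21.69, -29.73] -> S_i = 2.43 + -8.04*i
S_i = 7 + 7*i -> [7, 14, 21, 28, 35]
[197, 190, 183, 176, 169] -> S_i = 197 + -7*i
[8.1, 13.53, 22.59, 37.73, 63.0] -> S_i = 8.10*1.67^i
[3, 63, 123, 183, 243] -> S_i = 3 + 60*i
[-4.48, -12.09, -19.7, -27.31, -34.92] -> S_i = -4.48 + -7.61*i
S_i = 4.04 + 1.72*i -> [4.04, 5.76, 7.48, 9.2, 10.92]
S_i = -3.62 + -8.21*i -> [-3.62, -11.83, -20.04, -28.25, -36.46]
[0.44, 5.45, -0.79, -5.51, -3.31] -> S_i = Random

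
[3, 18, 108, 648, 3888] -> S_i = 3*6^i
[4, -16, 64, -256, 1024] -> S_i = 4*-4^i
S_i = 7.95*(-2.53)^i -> [7.95, -20.11, 50.89, -128.74, 325.72]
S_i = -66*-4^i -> [-66, 264, -1056, 4224, -16896]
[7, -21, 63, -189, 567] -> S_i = 7*-3^i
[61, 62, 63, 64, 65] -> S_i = 61 + 1*i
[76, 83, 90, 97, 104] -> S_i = 76 + 7*i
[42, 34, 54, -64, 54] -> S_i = Random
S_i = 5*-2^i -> [5, -10, 20, -40, 80]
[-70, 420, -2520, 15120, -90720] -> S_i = -70*-6^i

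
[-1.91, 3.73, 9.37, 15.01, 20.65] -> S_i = -1.91 + 5.64*i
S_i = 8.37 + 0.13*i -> [8.37, 8.5, 8.63, 8.76, 8.89]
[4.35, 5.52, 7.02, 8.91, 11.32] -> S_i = 4.35*1.27^i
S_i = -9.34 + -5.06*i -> [-9.34, -14.4, -19.46, -24.52, -29.58]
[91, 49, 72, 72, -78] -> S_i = Random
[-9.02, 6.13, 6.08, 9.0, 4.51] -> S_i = Random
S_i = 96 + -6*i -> [96, 90, 84, 78, 72]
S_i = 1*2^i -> [1, 2, 4, 8, 16]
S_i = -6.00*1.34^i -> [-6.0, -8.04, -10.77, -14.44, -19.35]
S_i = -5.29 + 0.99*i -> [-5.29, -4.3, -3.31, -2.32, -1.33]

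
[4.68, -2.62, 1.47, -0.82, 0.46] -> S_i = 4.68*(-0.56)^i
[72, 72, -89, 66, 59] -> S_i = Random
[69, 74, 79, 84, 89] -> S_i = 69 + 5*i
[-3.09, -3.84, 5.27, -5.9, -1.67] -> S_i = Random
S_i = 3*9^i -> [3, 27, 243, 2187, 19683]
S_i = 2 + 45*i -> [2, 47, 92, 137, 182]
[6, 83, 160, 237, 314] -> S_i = 6 + 77*i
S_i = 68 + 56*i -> [68, 124, 180, 236, 292]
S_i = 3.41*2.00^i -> [3.41, 6.82, 13.64, 27.28, 54.56]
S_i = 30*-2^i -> [30, -60, 120, -240, 480]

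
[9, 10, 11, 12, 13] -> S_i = 9 + 1*i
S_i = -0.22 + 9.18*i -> [-0.22, 8.96, 18.14, 27.32, 36.5]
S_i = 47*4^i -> [47, 188, 752, 3008, 12032]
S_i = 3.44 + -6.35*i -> [3.44, -2.91, -9.26, -15.61, -21.96]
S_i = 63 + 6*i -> [63, 69, 75, 81, 87]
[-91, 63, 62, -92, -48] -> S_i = Random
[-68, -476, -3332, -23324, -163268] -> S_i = -68*7^i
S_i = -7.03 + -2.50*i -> [-7.03, -9.53, -12.03, -14.53, -17.03]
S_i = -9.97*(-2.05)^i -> [-9.97, 20.44, -41.9, 85.89, -176.08]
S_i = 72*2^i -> [72, 144, 288, 576, 1152]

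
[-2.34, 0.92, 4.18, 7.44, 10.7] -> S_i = -2.34 + 3.26*i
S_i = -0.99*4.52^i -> [-0.99, -4.47, -20.23, -91.42, -413.23]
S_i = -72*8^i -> [-72, -576, -4608, -36864, -294912]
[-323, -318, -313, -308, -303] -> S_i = -323 + 5*i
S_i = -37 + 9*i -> [-37, -28, -19, -10, -1]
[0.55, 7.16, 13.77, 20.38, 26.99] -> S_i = 0.55 + 6.61*i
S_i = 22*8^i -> [22, 176, 1408, 11264, 90112]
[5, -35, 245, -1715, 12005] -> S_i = 5*-7^i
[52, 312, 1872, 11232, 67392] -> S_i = 52*6^i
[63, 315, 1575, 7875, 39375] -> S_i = 63*5^i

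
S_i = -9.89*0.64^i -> [-9.89, -6.33, -4.05, -2.59, -1.66]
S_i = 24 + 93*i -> [24, 117, 210, 303, 396]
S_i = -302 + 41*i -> [-302, -261, -220, -179, -138]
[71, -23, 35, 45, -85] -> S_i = Random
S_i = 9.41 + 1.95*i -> [9.41, 11.36, 13.31, 15.26, 17.21]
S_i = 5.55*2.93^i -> [5.55, 16.26, 47.65, 139.6, 409.04]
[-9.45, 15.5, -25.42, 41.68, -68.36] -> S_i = -9.45*(-1.64)^i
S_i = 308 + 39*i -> [308, 347, 386, 425, 464]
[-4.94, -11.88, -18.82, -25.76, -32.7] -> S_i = -4.94 + -6.94*i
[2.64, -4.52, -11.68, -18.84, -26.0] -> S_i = 2.64 + -7.16*i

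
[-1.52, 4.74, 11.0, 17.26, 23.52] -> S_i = -1.52 + 6.26*i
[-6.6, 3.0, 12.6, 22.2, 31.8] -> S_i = -6.60 + 9.60*i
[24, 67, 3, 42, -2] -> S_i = Random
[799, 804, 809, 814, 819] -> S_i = 799 + 5*i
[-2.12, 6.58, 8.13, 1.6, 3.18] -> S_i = Random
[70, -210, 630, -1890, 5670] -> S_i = 70*-3^i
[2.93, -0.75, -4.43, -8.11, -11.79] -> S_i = 2.93 + -3.68*i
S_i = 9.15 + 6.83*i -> [9.15, 15.98, 22.81, 29.64, 36.47]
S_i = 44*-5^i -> [44, -220, 1100, -5500, 27500]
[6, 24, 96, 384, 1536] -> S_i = 6*4^i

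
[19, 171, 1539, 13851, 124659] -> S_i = 19*9^i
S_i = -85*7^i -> [-85, -595, -4165, -29155, -204085]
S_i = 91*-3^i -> [91, -273, 819, -2457, 7371]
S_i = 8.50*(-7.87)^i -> [8.5, -66.9, 526.46, -4143.27, 32607.53]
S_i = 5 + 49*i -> [5, 54, 103, 152, 201]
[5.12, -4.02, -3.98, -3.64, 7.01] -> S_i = Random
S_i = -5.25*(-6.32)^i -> [-5.25, 33.18, -209.7, 1325.29, -8375.83]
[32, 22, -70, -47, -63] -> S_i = Random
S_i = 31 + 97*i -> [31, 128, 225, 322, 419]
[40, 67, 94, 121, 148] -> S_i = 40 + 27*i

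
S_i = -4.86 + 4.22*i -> [-4.86, -0.64, 3.58, 7.8, 12.02]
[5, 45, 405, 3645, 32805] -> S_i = 5*9^i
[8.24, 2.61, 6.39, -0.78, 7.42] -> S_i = Random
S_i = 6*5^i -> [6, 30, 150, 750, 3750]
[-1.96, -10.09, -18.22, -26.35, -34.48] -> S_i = -1.96 + -8.13*i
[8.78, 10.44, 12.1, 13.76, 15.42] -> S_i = 8.78 + 1.66*i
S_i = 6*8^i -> [6, 48, 384, 3072, 24576]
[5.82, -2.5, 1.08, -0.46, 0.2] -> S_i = 5.82*(-0.43)^i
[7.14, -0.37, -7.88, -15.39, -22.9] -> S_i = 7.14 + -7.51*i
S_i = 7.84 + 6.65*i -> [7.84, 14.49, 21.14, 27.79, 34.44]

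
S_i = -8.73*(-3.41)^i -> [-8.73, 29.77, -101.51, 346.16, -1180.41]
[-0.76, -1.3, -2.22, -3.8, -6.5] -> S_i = -0.76*1.71^i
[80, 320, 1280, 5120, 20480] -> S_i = 80*4^i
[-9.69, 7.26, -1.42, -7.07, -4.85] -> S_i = Random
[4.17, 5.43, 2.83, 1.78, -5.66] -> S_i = Random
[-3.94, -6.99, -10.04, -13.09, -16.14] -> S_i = -3.94 + -3.05*i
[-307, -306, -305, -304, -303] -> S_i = -307 + 1*i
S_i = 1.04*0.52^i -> [1.04, 0.54, 0.28, 0.15, 0.08]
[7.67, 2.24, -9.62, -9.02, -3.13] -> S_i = Random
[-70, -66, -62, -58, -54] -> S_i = -70 + 4*i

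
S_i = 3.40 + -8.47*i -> [3.4, -5.07, -13.54, -22.01, -30.48]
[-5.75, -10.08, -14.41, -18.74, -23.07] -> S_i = -5.75 + -4.33*i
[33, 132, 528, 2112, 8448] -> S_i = 33*4^i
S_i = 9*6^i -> [9, 54, 324, 1944, 11664]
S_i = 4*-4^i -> [4, -16, 64, -256, 1024]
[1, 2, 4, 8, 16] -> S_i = 1*2^i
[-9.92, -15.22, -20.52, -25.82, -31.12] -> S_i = -9.92 + -5.30*i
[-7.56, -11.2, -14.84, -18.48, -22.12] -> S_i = -7.56 + -3.64*i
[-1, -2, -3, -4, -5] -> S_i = -1 + -1*i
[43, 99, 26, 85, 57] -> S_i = Random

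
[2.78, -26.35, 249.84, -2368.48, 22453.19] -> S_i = 2.78*(-9.48)^i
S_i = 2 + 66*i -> [2, 68, 134, 200, 266]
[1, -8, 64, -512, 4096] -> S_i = 1*-8^i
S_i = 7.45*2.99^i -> [7.45, 22.28, 66.6, 199.15, 595.44]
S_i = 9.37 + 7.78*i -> [9.37, 17.15, 24.93, 32.71, 40.49]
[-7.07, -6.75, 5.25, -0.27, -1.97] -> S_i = Random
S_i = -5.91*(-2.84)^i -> [-5.91, 16.78, -47.67, 135.38, -384.47]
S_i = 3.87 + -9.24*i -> [3.87, -5.37, -14.61, -23.85, -33.09]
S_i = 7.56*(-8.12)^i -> [7.56, -61.39, 498.46, -4047.53, 32865.93]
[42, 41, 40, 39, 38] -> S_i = 42 + -1*i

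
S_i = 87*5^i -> [87, 435, 2175, 10875, 54375]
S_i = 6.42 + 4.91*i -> [6.42, 11.33, 16.24, 21.15, 26.06]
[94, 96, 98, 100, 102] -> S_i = 94 + 2*i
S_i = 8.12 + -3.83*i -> [8.12, 4.29, 0.46, -3.37, -7.2]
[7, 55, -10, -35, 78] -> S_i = Random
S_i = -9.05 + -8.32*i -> [-9.05, -17.37, -25.69, -34.01, -42.33]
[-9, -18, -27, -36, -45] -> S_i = -9 + -9*i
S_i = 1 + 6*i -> [1, 7, 13, 19, 25]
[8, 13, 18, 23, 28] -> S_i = 8 + 5*i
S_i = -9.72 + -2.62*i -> [-9.72, -12.34, -14.96, -17.58, -20.2]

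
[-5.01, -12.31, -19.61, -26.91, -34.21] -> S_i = -5.01 + -7.30*i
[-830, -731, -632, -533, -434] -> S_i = -830 + 99*i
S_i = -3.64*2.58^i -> [-3.64, -9.39, -24.23, -62.51, -161.28]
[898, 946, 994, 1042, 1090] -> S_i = 898 + 48*i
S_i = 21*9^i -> [21, 189, 1701, 15309, 137781]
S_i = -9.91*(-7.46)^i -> [-9.91, 73.93, -551.51, 4114.24, -30692.27]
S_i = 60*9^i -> [60, 540, 4860, 43740, 393660]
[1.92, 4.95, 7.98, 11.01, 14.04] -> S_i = 1.92 + 3.03*i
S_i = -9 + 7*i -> [-9, -2, 5, 12, 19]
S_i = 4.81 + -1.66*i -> [4.81, 3.15, 1.49, -0.17, -1.83]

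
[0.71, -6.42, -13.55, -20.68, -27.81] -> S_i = 0.71 + -7.13*i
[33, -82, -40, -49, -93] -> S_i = Random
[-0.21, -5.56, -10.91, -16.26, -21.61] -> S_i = -0.21 + -5.35*i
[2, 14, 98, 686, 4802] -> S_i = 2*7^i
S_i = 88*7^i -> [88, 616, 4312, 30184, 211288]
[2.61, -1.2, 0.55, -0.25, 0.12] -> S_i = 2.61*(-0.46)^i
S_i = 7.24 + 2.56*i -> [7.24, 9.8, 12.36, 14.92, 17.48]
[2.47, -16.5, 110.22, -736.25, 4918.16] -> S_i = 2.47*(-6.68)^i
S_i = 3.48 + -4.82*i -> [3.48, -1.34, -6.16, -10.98, -15.8]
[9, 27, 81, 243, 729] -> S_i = 9*3^i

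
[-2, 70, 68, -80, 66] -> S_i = Random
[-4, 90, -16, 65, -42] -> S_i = Random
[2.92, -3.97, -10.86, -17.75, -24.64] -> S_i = 2.92 + -6.89*i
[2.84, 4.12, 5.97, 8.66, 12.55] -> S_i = 2.84*1.45^i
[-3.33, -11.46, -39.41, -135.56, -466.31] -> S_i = -3.33*3.44^i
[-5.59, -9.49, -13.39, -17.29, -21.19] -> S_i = -5.59 + -3.90*i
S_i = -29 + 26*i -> [-29, -3, 23, 49, 75]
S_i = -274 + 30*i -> [-274, -244, -214, -184, -154]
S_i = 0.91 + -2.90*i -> [0.91, -1.99, -4.89, -7.79, -10.69]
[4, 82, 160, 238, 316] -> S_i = 4 + 78*i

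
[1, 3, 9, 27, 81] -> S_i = 1*3^i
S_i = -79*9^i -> [-79, -711, -6399, -57591, -518319]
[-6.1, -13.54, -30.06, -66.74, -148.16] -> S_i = -6.10*2.22^i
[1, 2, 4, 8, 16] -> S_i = 1*2^i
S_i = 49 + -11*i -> [49, 38, 27, 16, 5]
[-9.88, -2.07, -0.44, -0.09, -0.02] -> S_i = -9.88*0.21^i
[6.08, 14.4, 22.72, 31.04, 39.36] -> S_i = 6.08 + 8.32*i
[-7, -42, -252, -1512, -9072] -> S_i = -7*6^i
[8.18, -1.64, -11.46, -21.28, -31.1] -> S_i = 8.18 + -9.82*i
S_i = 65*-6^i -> [65, -390, 2340, -14040, 84240]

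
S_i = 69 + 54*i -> [69, 123, 177, 231, 285]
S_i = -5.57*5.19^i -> [-5.57, -28.91, -150.03, -778.68, -4041.33]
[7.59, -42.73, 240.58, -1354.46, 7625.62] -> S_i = 7.59*(-5.63)^i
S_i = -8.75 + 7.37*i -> [-8.75, -1.38, 5.99, 13.36, 20.73]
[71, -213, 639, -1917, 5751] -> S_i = 71*-3^i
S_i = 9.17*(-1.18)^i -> [9.17, -10.82, 12.77, -15.07, 17.78]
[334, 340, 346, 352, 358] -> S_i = 334 + 6*i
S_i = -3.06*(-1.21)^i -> [-3.06, 3.7, -4.48, 5.42, -6.56]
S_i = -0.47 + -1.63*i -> [-0.47, -2.1, -3.73, -5.36, -6.99]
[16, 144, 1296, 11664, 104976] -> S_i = 16*9^i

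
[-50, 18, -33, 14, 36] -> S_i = Random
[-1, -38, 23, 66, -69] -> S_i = Random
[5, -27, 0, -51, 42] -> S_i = Random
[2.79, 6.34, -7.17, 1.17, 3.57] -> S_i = Random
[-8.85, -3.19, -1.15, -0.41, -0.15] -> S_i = -8.85*0.36^i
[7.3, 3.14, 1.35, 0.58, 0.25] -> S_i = 7.30*0.43^i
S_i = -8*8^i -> [-8, -64, -512, -4096, -32768]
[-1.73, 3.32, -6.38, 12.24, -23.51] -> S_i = -1.73*(-1.92)^i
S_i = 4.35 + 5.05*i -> [4.35, 9.4, 14.45, 19.5, 24.55]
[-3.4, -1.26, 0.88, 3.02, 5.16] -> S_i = -3.40 + 2.14*i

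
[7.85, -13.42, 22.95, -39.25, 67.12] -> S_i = 7.85*(-1.71)^i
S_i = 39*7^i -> [39, 273, 1911, 13377, 93639]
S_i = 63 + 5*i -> [63, 68, 73, 78, 83]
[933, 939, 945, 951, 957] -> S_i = 933 + 6*i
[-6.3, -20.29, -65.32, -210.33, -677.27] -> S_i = -6.30*3.22^i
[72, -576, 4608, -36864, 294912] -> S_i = 72*-8^i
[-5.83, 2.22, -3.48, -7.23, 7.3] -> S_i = Random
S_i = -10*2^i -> [-10, -20, -40, -80, -160]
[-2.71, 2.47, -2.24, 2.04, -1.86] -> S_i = -2.71*(-0.91)^i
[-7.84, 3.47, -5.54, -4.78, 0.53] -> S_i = Random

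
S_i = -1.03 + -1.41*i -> [-1.03, -2.44, -3.85, -5.26, -6.67]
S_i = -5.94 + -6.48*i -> [-5.94, -12.42, -18.9, -25.38, -31.86]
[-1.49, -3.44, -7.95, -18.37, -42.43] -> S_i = -1.49*2.31^i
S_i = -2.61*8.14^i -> [-2.61, -21.25, -172.94, -1407.71, -11458.77]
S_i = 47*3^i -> [47, 141, 423, 1269, 3807]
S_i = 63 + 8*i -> [63, 71, 79, 87, 95]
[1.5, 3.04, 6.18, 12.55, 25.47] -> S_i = 1.50*2.03^i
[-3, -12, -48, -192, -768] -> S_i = -3*4^i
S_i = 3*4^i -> [3, 12, 48, 192, 768]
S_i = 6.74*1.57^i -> [6.74, 10.58, 16.61, 26.08, 40.95]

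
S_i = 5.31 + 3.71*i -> [5.31, 9.02, 12.73, 16.44, 20.15]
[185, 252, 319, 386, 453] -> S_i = 185 + 67*i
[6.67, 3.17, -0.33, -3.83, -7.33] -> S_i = 6.67 + -3.50*i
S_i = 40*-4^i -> [40, -160, 640, -2560, 10240]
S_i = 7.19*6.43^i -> [7.19, 46.23, 297.27, 1911.45, 12290.59]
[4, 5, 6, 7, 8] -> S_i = 4 + 1*i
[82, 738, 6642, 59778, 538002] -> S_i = 82*9^i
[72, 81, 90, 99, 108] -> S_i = 72 + 9*i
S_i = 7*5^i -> [7, 35, 175, 875, 4375]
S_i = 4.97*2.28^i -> [4.97, 11.33, 25.84, 58.91, 134.31]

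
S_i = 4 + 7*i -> [4, 11, 18, 25, 32]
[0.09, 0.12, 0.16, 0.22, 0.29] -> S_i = 0.09*1.34^i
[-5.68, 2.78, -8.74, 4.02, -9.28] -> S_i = Random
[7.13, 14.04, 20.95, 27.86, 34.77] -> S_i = 7.13 + 6.91*i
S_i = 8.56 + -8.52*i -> [8.56, 0.04, -8.48, -17.0, -25.52]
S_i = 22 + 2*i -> [22, 24, 26, 28, 30]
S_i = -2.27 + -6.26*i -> [-2.27, -8.53, -14.79, -21.05, -27.31]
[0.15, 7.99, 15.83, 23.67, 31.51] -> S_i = 0.15 + 7.84*i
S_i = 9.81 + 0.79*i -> [9.81, 10.6, 11.39, 12.18, 12.97]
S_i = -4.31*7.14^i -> [-4.31, -30.77, -219.72, -1568.82, -11201.34]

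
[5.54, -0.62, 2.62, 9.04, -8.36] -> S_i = Random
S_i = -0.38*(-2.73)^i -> [-0.38, 1.04, -2.83, 7.73, -21.11]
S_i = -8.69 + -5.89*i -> [-8.69, -14.58, -20.47, -26.36, -32.25]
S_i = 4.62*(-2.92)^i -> [4.62, -13.49, 39.39, -115.02, 335.87]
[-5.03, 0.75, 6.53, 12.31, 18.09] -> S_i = -5.03 + 5.78*i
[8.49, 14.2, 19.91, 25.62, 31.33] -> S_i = 8.49 + 5.71*i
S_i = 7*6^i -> [7, 42, 252, 1512, 9072]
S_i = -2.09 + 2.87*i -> [-2.09, 0.78, 3.65, 6.52, 9.39]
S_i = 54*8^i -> [54, 432, 3456, 27648, 221184]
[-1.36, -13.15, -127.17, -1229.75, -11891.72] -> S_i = -1.36*9.67^i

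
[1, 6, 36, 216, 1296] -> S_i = 1*6^i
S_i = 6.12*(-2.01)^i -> [6.12, -12.3, 24.73, -49.7, 99.89]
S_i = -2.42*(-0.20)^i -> [-2.42, 0.48, -0.1, 0.02, -0.0]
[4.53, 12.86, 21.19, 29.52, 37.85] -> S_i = 4.53 + 8.33*i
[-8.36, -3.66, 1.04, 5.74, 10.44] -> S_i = -8.36 + 4.70*i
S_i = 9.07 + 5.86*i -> [9.07, 14.93, 20.79, 26.65, 32.51]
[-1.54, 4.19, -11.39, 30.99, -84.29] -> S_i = -1.54*(-2.72)^i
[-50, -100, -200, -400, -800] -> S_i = -50*2^i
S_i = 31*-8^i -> [31, -248, 1984, -15872, 126976]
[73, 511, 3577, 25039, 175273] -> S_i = 73*7^i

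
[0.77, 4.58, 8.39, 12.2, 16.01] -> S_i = 0.77 + 3.81*i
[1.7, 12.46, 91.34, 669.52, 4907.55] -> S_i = 1.70*7.33^i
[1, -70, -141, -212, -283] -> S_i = 1 + -71*i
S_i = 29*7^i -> [29, 203, 1421, 9947, 69629]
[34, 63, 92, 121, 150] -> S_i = 34 + 29*i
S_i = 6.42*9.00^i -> [6.42, 57.78, 520.02, 4680.18, 42121.62]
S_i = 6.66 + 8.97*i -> [6.66, 15.63, 24.6, 33.57, 42.54]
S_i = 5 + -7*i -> [5, -2, -9, -16, -23]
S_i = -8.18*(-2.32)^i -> [-8.18, 18.98, -44.03, 102.15, -236.98]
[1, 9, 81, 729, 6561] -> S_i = 1*9^i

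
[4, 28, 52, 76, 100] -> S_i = 4 + 24*i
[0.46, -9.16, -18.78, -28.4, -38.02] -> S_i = 0.46 + -9.62*i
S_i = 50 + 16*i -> [50, 66, 82, 98, 114]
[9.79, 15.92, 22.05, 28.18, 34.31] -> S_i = 9.79 + 6.13*i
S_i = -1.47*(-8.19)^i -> [-1.47, 12.04, -98.6, 807.55, -6613.83]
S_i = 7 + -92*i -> [7, -85, -177, -269, -361]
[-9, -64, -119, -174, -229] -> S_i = -9 + -55*i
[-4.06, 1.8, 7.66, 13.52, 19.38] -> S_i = -4.06 + 5.86*i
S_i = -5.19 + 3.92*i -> [-5.19, -1.27, 2.65, 6.57, 10.49]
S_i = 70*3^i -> [70, 210, 630, 1890, 5670]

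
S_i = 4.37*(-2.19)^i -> [4.37, -9.57, 20.96, -45.9, 100.52]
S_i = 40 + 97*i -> [40, 137, 234, 331, 428]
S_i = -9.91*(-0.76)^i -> [-9.91, 7.53, -5.72, 4.35, -3.31]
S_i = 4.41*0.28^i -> [4.41, 1.23, 0.35, 0.1, 0.03]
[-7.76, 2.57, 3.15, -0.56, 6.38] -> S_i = Random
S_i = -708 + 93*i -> [-708, -615, -522, -429, -336]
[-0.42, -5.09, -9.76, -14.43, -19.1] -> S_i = -0.42 + -4.67*i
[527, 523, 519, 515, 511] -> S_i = 527 + -4*i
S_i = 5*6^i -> [5, 30, 180, 1080, 6480]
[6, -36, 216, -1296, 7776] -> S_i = 6*-6^i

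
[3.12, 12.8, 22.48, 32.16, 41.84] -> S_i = 3.12 + 9.68*i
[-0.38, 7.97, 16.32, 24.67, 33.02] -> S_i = -0.38 + 8.35*i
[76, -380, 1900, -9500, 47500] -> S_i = 76*-5^i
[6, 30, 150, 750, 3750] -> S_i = 6*5^i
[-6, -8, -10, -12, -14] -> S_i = -6 + -2*i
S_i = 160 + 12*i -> [160, 172, 184, 196, 208]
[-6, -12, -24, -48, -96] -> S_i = -6*2^i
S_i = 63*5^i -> [63, 315, 1575, 7875, 39375]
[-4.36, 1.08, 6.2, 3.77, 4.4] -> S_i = Random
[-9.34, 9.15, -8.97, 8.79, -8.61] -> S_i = -9.34*(-0.98)^i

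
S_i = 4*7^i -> [4, 28, 196, 1372, 9604]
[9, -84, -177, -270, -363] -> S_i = 9 + -93*i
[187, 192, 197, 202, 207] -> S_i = 187 + 5*i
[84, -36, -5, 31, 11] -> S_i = Random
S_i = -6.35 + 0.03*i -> [-6.35, -6.32, -6.29, -6.26, -6.23]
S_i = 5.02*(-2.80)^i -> [5.02, -14.06, 39.36, -110.2, 308.56]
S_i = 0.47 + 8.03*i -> [0.47, 8.5, 16.53, 24.56, 32.59]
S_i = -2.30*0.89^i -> [-2.3, -2.05, -1.82, -1.62, -1.44]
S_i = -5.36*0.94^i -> [-5.36, -5.04, -4.74, -4.45, -4.18]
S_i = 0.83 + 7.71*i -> [0.83, 8.54, 16.25, 23.96, 31.67]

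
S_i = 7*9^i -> [7, 63, 567, 5103, 45927]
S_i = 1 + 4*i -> [1, 5, 9, 13, 17]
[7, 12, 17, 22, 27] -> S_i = 7 + 5*i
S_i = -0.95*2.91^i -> [-0.95, -2.76, -8.04, -23.41, -68.12]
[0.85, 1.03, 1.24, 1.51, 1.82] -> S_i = 0.85*1.21^i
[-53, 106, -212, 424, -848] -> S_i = -53*-2^i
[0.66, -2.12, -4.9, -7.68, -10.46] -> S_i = 0.66 + -2.78*i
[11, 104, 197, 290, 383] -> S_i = 11 + 93*i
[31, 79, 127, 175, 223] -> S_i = 31 + 48*i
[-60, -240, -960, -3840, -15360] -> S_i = -60*4^i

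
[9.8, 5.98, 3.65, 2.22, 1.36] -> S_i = 9.80*0.61^i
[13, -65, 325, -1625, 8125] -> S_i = 13*-5^i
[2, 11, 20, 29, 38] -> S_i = 2 + 9*i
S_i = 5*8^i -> [5, 40, 320, 2560, 20480]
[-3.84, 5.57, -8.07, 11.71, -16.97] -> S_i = -3.84*(-1.45)^i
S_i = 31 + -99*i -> [31, -68, -167, -266, -365]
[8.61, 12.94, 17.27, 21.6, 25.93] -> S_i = 8.61 + 4.33*i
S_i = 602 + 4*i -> [602, 606, 610, 614, 618]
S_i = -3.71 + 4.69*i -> [-3.71, 0.98, 5.67, 10.36, 15.05]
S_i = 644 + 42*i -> [644, 686, 728, 770, 812]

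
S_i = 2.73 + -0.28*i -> [2.73, 2.45, 2.17, 1.89, 1.61]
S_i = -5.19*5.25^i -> [-5.19, -27.25, -143.05, -751.01, -3942.8]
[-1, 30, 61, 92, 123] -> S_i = -1 + 31*i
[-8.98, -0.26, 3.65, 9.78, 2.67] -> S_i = Random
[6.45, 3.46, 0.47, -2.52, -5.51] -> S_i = 6.45 + -2.99*i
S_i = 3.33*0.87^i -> [3.33, 2.9, 2.52, 2.19, 1.91]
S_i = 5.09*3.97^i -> [5.09, 20.21, 80.22, 318.49, 1264.39]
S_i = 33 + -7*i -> [33, 26, 19, 12, 5]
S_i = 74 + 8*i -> [74, 82, 90, 98, 106]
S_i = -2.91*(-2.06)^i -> [-2.91, 5.99, -12.35, 25.44, -52.4]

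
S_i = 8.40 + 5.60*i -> [8.4, 14.0, 19.6, 25.2, 30.8]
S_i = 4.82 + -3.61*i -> [4.82, 1.21, -2.4, -6.01, -9.62]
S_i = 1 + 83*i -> [1, 84, 167, 250, 333]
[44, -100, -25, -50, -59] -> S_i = Random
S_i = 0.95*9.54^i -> [0.95, 9.06, 86.46, 824.84, 7868.96]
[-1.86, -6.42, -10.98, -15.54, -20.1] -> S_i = -1.86 + -4.56*i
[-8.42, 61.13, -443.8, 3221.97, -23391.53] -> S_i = -8.42*(-7.26)^i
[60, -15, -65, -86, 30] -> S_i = Random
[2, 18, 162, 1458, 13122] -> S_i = 2*9^i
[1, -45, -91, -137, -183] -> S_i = 1 + -46*i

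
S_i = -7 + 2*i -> [-7, -5, -3, -1, 1]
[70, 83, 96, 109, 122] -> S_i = 70 + 13*i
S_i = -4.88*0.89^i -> [-4.88, -4.34, -3.87, -3.44, -3.06]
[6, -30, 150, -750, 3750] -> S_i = 6*-5^i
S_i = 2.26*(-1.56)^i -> [2.26, -3.53, 5.5, -8.58, 13.38]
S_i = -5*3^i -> [-5, -15, -45, -135, -405]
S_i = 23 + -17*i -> [23, 6, -11, -28, -45]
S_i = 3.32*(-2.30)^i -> [3.32, -7.64, 17.56, -40.39, 92.91]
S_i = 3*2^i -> [3, 6, 12, 24, 48]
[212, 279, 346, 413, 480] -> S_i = 212 + 67*i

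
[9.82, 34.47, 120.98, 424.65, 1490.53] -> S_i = 9.82*3.51^i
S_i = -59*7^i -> [-59, -413, -2891, -20237, -141659]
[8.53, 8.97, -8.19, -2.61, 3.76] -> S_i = Random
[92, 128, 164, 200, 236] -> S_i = 92 + 36*i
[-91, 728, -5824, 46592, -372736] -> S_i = -91*-8^i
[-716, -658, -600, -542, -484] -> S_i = -716 + 58*i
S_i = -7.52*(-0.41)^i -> [-7.52, 3.08, -1.26, 0.52, -0.21]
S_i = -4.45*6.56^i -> [-4.45, -29.19, -191.5, -1256.24, -8240.91]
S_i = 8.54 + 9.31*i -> [8.54, 17.85, 27.16, 36.47, 45.78]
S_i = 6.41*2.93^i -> [6.41, 18.78, 55.03, 161.24, 472.42]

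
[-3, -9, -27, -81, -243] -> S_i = -3*3^i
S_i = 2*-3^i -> [2, -6, 18, -54, 162]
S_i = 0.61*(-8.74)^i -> [0.61, -5.33, 46.6, -407.25, 3559.39]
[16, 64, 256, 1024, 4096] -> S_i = 16*4^i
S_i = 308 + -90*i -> [308, 218, 128, 38, -52]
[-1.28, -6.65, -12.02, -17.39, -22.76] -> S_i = -1.28 + -5.37*i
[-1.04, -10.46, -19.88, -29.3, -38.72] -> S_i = -1.04 + -9.42*i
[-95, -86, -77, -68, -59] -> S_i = -95 + 9*i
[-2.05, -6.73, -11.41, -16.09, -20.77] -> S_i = -2.05 + -4.68*i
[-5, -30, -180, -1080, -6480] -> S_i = -5*6^i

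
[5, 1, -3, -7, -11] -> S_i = 5 + -4*i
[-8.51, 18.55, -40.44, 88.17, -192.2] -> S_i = -8.51*(-2.18)^i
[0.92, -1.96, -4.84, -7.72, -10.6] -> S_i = 0.92 + -2.88*i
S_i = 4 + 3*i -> [4, 7, 10, 13, 16]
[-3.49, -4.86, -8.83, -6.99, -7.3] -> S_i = Random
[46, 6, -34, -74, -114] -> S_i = 46 + -40*i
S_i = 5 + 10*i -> [5, 15, 25, 35, 45]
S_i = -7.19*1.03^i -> [-7.19, -7.41, -7.63, -7.86, -8.09]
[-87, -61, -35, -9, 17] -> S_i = -87 + 26*i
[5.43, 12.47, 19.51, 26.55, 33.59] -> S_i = 5.43 + 7.04*i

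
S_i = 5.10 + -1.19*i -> [5.1, 3.91, 2.72, 1.53, 0.34]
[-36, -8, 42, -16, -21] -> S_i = Random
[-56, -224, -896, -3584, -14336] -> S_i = -56*4^i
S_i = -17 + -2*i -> [-17, -19, -21, -23, -25]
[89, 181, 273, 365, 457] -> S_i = 89 + 92*i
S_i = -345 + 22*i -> [-345, -323, -301, -279, -257]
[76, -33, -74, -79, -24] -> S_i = Random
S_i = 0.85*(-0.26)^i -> [0.85, -0.22, 0.06, -0.01, 0.0]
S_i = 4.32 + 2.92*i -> [4.32, 7.24, 10.16, 13.08, 16.0]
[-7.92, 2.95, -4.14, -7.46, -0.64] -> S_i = Random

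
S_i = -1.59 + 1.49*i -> [-1.59, -0.1, 1.39, 2.88, 4.37]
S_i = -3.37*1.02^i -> [-3.37, -3.44, -3.51, -3.58, -3.65]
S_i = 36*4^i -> [36, 144, 576, 2304, 9216]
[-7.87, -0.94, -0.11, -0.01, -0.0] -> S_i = -7.87*0.12^i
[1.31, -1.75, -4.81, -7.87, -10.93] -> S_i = 1.31 + -3.06*i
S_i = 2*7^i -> [2, 14, 98, 686, 4802]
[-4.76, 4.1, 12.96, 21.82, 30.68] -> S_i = -4.76 + 8.86*i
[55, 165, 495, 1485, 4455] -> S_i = 55*3^i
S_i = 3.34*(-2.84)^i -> [3.34, -9.49, 26.94, -76.51, 217.28]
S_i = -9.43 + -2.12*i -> [-9.43, -11.55, -13.67, -15.79, -17.91]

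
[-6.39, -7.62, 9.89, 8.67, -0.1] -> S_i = Random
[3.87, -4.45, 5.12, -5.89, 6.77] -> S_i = 3.87*(-1.15)^i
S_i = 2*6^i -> [2, 12, 72, 432, 2592]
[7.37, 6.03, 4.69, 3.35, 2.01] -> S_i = 7.37 + -1.34*i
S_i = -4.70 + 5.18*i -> [-4.7, 0.48, 5.66, 10.84, 16.02]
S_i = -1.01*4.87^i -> [-1.01, -4.92, -23.95, -116.66, -568.12]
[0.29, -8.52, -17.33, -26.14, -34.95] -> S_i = 0.29 + -8.81*i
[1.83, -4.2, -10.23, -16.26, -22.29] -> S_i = 1.83 + -6.03*i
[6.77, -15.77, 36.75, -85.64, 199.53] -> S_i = 6.77*(-2.33)^i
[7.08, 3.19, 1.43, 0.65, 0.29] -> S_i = 7.08*0.45^i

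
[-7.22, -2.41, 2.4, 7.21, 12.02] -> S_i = -7.22 + 4.81*i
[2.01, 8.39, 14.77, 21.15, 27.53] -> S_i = 2.01 + 6.38*i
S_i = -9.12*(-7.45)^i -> [-9.12, 67.94, -506.18, 3771.06, -28094.41]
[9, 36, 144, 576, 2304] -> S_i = 9*4^i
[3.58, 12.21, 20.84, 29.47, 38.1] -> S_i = 3.58 + 8.63*i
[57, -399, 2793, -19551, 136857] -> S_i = 57*-7^i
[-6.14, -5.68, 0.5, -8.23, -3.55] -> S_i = Random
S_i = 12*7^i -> [12, 84, 588, 4116, 28812]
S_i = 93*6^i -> [93, 558, 3348, 20088, 120528]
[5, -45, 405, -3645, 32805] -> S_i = 5*-9^i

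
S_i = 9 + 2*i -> [9, 11, 13, 15, 17]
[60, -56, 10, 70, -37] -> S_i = Random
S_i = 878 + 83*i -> [878, 961, 1044, 1127, 1210]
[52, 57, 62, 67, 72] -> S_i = 52 + 5*i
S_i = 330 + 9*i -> [330, 339, 348, 357, 366]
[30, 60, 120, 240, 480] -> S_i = 30*2^i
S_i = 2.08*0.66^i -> [2.08, 1.37, 0.91, 0.6, 0.39]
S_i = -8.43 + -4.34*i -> [-8.43, -12.77, -17.11, -21.45, -25.79]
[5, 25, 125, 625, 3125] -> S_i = 5*5^i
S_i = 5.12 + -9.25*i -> [5.12, -4.13, -13.38, -22.63, -31.88]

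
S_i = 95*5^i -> [95, 475, 2375, 11875, 59375]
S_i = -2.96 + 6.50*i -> [-2.96, 3.54, 10.04, 16.54, 23.04]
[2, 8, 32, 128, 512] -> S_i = 2*4^i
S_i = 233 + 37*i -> [233, 270, 307, 344, 381]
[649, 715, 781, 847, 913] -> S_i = 649 + 66*i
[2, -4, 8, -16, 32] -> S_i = 2*-2^i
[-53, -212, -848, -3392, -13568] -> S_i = -53*4^i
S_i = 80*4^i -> [80, 320, 1280, 5120, 20480]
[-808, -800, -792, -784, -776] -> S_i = -808 + 8*i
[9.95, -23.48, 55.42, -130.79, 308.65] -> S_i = 9.95*(-2.36)^i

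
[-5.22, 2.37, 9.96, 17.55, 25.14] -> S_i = -5.22 + 7.59*i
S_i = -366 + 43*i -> [-366, -323, -280, -237, -194]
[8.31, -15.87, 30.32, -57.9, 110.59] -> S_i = 8.31*(-1.91)^i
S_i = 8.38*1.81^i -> [8.38, 15.17, 27.45, 49.69, 89.94]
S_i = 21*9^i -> [21, 189, 1701, 15309, 137781]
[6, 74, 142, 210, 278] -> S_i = 6 + 68*i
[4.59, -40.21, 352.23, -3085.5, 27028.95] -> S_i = 4.59*(-8.76)^i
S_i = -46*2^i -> [-46, -92, -184, -368, -736]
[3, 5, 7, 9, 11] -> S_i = 3 + 2*i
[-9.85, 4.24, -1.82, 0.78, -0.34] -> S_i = -9.85*(-0.43)^i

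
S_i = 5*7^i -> [5, 35, 245, 1715, 12005]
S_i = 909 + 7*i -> [909, 916, 923, 930, 937]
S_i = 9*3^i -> [9, 27, 81, 243, 729]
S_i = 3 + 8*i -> [3, 11, 19, 27, 35]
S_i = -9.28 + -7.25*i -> [-9.28, -16.53, -23.78, -31.03, -38.28]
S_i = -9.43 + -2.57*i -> [-9.43, -12.0, -14.57, -17.14, -19.71]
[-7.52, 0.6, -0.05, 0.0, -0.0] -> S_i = -7.52*(-0.08)^i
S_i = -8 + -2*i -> [-8, -10, -12, -14, -16]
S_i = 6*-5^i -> [6, -30, 150, -750, 3750]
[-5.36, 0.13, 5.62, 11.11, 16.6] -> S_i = -5.36 + 5.49*i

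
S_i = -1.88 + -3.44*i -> [-1.88, -5.32, -8.76, -12.2, -15.64]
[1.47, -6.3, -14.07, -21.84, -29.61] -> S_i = 1.47 + -7.77*i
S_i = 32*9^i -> [32, 288, 2592, 23328, 209952]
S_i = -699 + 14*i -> [-699, -685, -671, -657, -643]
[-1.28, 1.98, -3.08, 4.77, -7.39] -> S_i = -1.28*(-1.55)^i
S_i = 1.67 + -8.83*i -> [1.67, -7.16, -15.99, -24.82, -33.65]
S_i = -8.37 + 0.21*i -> [-8.37, -8.16, -7.95, -7.74, -7.53]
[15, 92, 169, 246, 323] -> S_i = 15 + 77*i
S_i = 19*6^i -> [19, 114, 684, 4104, 24624]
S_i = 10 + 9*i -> [10, 19, 28, 37, 46]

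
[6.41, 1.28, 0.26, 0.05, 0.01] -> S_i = 6.41*0.20^i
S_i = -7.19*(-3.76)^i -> [-7.19, 27.03, -101.65, 382.2, -1437.08]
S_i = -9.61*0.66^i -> [-9.61, -6.34, -4.19, -2.76, -1.82]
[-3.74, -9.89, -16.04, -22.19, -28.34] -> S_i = -3.74 + -6.15*i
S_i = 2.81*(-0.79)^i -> [2.81, -2.22, 1.75, -1.39, 1.09]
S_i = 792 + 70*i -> [792, 862, 932, 1002, 1072]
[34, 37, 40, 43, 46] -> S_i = 34 + 3*i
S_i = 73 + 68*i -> [73, 141, 209, 277, 345]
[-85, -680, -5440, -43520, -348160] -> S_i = -85*8^i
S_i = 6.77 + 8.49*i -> [6.77, 15.26, 23.75, 32.24, 40.73]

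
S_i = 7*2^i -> [7, 14, 28, 56, 112]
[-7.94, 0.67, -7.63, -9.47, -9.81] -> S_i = Random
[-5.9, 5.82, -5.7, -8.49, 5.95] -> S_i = Random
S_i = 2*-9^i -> [2, -18, 162, -1458, 13122]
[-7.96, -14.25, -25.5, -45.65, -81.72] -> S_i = -7.96*1.79^i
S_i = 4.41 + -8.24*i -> [4.41, -3.83, -12.07, -20.31, -28.55]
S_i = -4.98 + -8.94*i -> [-4.98, -13.92, -22.86, -31.8, -40.74]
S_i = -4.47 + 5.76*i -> [-4.47, 1.29, 7.05, 12.81, 18.57]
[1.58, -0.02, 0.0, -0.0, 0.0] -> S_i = 1.58*(-0.01)^i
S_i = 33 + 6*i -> [33, 39, 45, 51, 57]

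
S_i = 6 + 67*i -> [6, 73, 140, 207, 274]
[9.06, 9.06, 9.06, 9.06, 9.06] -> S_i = 9.06*1.00^i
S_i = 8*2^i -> [8, 16, 32, 64, 128]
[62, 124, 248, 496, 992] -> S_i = 62*2^i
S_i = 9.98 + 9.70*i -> [9.98, 19.68, 29.38, 39.08, 48.78]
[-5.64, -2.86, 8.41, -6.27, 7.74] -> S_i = Random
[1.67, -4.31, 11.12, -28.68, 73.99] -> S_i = 1.67*(-2.58)^i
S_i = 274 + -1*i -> [274, 273, 272, 271, 270]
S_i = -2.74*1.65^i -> [-2.74, -4.52, -7.46, -12.31, -20.31]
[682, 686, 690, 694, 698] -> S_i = 682 + 4*i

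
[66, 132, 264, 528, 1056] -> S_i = 66*2^i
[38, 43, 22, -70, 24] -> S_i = Random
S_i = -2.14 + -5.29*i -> [-2.14, -7.43, -12.72, -18.01, -23.3]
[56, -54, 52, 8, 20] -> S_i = Random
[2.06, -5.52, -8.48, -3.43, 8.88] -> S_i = Random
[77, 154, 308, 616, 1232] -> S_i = 77*2^i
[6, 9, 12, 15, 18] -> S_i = 6 + 3*i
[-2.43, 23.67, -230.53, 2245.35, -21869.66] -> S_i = -2.43*(-9.74)^i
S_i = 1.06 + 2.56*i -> [1.06, 3.62, 6.18, 8.74, 11.3]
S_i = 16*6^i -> [16, 96, 576, 3456, 20736]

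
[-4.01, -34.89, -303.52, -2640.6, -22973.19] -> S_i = -4.01*8.70^i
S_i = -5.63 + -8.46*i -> [-5.63, -14.09, -22.55, -31.01, -39.47]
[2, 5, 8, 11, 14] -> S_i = 2 + 3*i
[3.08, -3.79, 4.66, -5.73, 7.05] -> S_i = 3.08*(-1.23)^i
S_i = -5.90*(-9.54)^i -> [-5.9, 56.29, -536.97, 5122.68, -48870.36]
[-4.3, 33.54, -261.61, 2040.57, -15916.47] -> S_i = -4.30*(-7.80)^i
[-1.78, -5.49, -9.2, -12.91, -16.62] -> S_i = -1.78 + -3.71*i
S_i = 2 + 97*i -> [2, 99, 196, 293, 390]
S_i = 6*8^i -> [6, 48, 384, 3072, 24576]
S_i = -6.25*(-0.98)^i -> [-6.25, 6.12, -6.0, 5.88, -5.76]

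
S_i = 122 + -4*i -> [122, 118, 114, 110, 106]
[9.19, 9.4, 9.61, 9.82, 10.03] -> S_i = 9.19 + 0.21*i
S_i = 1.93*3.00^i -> [1.93, 5.79, 17.37, 52.11, 156.33]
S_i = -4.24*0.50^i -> [-4.24, -2.12, -1.06, -0.53, -0.26]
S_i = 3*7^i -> [3, 21, 147, 1029, 7203]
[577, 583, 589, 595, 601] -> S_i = 577 + 6*i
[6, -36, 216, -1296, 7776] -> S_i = 6*-6^i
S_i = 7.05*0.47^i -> [7.05, 3.31, 1.56, 0.73, 0.34]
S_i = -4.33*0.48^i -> [-4.33, -2.08, -1.0, -0.48, -0.23]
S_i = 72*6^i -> [72, 432, 2592, 15552, 93312]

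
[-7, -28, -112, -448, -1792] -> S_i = -7*4^i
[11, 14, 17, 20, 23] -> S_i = 11 + 3*i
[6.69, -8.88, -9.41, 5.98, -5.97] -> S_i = Random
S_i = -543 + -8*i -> [-543, -551, -559, -567, -575]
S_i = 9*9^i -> [9, 81, 729, 6561, 59049]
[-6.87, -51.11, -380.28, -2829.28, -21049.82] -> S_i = -6.87*7.44^i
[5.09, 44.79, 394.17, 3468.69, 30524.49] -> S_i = 5.09*8.80^i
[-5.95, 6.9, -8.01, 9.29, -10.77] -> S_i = -5.95*(-1.16)^i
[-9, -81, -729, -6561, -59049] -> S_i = -9*9^i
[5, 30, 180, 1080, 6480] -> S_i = 5*6^i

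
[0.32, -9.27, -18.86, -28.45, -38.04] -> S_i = 0.32 + -9.59*i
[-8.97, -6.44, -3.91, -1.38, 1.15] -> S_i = -8.97 + 2.53*i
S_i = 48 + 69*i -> [48, 117, 186, 255, 324]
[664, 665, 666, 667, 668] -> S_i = 664 + 1*i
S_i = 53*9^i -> [53, 477, 4293, 38637, 347733]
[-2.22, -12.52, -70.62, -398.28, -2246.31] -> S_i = -2.22*5.64^i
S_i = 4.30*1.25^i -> [4.3, 5.38, 6.72, 8.4, 10.5]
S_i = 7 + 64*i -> [7, 71, 135, 199, 263]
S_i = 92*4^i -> [92, 368, 1472, 5888, 23552]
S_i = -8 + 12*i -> [-8, 4, 16, 28, 40]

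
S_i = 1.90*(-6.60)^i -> [1.9, -12.54, 82.76, -546.24, 3605.2]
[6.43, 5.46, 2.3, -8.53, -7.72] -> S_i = Random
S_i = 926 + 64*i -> [926, 990, 1054, 1118, 1182]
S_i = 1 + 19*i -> [1, 20, 39, 58, 77]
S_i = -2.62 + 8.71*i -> [-2.62, 6.09, 14.8, 23.51, 32.22]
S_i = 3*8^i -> [3, 24, 192, 1536, 12288]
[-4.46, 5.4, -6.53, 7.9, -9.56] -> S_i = -4.46*(-1.21)^i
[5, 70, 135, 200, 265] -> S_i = 5 + 65*i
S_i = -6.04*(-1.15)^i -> [-6.04, 6.95, -7.99, 9.19, -10.56]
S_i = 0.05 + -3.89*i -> [0.05, -3.84, -7.73, -11.62, -15.51]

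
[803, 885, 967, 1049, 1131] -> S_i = 803 + 82*i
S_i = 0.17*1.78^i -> [0.17, 0.3, 0.54, 0.96, 1.71]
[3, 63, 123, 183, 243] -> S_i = 3 + 60*i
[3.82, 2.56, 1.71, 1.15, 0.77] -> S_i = 3.82*0.67^i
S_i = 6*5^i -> [6, 30, 150, 750, 3750]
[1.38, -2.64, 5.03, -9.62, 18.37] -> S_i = 1.38*(-1.91)^i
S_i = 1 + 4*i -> [1, 5, 9, 13, 17]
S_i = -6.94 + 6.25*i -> [-6.94, -0.69, 5.56, 11.81, 18.06]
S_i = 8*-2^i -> [8, -16, 32, -64, 128]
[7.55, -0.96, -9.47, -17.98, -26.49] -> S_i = 7.55 + -8.51*i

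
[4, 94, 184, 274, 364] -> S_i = 4 + 90*i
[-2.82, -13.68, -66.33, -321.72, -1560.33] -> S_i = -2.82*4.85^i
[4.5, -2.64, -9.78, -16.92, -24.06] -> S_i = 4.50 + -7.14*i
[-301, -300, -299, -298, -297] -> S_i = -301 + 1*i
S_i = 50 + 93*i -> [50, 143, 236, 329, 422]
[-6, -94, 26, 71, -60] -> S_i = Random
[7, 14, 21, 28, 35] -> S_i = 7 + 7*i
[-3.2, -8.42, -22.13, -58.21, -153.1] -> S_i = -3.20*2.63^i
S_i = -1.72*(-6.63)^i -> [-1.72, 11.4, -75.61, 501.27, -3323.4]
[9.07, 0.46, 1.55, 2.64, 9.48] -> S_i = Random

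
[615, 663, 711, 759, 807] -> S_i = 615 + 48*i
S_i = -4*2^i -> [-4, -8, -16, -32, -64]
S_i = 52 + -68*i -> [52, -16, -84, -152, -220]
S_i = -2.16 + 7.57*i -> [-2.16, 5.41, 12.98, 20.55, 28.12]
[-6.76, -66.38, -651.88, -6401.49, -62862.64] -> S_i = -6.76*9.82^i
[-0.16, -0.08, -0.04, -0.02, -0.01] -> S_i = -0.16*0.49^i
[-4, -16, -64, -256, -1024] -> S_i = -4*4^i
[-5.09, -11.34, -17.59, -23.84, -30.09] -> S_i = -5.09 + -6.25*i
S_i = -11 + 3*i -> [-11, -8, -5, -2, 1]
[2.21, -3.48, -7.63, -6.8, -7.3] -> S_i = Random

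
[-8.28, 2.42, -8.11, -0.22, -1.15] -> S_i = Random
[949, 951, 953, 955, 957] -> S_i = 949 + 2*i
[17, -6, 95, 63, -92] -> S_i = Random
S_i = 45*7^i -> [45, 315, 2205, 15435, 108045]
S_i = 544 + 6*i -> [544, 550, 556, 562, 568]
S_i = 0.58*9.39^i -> [0.58, 5.45, 51.14, 480.2, 4509.11]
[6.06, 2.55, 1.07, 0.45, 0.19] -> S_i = 6.06*0.42^i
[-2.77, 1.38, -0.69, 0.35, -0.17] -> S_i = -2.77*(-0.50)^i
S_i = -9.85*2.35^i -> [-9.85, -23.15, -54.4, -127.83, -300.41]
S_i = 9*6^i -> [9, 54, 324, 1944, 11664]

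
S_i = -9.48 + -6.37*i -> [-9.48, -15.85, -22.22, -28.59, -34.96]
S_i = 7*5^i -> [7, 35, 175, 875, 4375]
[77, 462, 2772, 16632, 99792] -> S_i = 77*6^i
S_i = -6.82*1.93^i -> [-6.82, -13.16, -25.4, -49.03, -94.63]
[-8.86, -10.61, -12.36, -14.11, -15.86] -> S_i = -8.86 + -1.75*i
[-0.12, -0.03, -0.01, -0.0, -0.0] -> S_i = -0.12*0.21^i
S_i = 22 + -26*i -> [22, -4, -30, -56, -82]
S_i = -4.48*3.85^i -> [-4.48, -17.25, -66.4, -255.66, -984.29]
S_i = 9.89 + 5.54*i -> [9.89, 15.43, 20.97, 26.51, 32.05]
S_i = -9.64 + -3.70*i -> [-9.64, -13.34, -17.04, -20.74, -24.44]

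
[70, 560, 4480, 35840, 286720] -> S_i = 70*8^i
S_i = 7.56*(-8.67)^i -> [7.56, -65.55, 568.28, -4926.96, 42716.75]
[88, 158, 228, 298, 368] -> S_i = 88 + 70*i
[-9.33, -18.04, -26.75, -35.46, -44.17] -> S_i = -9.33 + -8.71*i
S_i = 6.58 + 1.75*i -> [6.58, 8.33, 10.08, 11.83, 13.58]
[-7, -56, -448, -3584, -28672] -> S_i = -7*8^i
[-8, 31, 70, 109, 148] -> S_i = -8 + 39*i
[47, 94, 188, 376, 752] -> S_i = 47*2^i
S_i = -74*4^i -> [-74, -296, -1184, -4736, -18944]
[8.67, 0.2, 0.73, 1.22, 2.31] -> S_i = Random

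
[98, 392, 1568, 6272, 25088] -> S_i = 98*4^i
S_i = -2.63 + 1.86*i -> [-2.63, -0.77, 1.09, 2.95, 4.81]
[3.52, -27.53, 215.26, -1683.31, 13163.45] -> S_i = 3.52*(-7.82)^i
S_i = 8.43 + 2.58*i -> [8.43, 11.01, 13.59, 16.17, 18.75]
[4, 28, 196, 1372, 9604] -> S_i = 4*7^i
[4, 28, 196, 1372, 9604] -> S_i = 4*7^i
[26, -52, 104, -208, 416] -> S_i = 26*-2^i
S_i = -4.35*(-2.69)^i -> [-4.35, 11.7, -31.48, 84.67, -227.77]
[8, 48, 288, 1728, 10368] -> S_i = 8*6^i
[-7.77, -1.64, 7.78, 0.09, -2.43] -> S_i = Random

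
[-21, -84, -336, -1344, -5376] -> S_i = -21*4^i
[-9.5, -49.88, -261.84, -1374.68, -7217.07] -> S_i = -9.50*5.25^i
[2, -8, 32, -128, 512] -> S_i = 2*-4^i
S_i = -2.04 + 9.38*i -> [-2.04, 7.34, 16.72, 26.1, 35.48]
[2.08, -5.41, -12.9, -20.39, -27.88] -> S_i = 2.08 + -7.49*i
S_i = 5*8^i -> [5, 40, 320, 2560, 20480]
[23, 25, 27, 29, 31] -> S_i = 23 + 2*i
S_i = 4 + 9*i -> [4, 13, 22, 31, 40]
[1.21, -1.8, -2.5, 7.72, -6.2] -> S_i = Random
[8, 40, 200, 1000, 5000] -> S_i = 8*5^i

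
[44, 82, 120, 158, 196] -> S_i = 44 + 38*i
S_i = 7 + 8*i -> [7, 15, 23, 31, 39]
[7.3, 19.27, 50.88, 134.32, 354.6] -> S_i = 7.30*2.64^i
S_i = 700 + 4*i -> [700, 704, 708, 712, 716]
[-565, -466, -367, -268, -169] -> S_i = -565 + 99*i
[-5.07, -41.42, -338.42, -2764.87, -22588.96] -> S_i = -5.07*8.17^i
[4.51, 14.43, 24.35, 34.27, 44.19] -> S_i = 4.51 + 9.92*i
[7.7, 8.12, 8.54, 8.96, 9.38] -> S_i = 7.70 + 0.42*i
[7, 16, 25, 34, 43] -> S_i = 7 + 9*i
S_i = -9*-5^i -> [-9, 45, -225, 1125, -5625]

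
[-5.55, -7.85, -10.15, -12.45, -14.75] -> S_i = -5.55 + -2.30*i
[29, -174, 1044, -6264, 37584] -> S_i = 29*-6^i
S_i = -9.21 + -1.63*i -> [-9.21, -10.84, -12.47, -14.1, -15.73]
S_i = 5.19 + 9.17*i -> [5.19, 14.36, 23.53, 32.7, 41.87]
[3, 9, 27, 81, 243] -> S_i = 3*3^i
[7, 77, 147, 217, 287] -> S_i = 7 + 70*i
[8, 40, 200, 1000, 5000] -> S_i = 8*5^i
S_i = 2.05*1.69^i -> [2.05, 3.46, 5.86, 9.89, 16.72]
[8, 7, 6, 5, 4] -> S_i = 8 + -1*i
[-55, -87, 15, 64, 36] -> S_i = Random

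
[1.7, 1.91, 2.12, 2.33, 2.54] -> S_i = 1.70 + 0.21*i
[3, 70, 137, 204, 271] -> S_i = 3 + 67*i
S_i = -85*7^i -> [-85, -595, -4165, -29155, -204085]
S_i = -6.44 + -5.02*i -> [-6.44, -11.46, -16.48, -21.5, -26.52]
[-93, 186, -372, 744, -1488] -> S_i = -93*-2^i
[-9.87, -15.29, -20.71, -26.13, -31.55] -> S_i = -9.87 + -5.42*i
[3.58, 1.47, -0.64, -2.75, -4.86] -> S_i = 3.58 + -2.11*i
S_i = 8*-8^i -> [8, -64, 512, -4096, 32768]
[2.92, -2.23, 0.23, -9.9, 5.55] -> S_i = Random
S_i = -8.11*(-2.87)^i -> [-8.11, 23.28, -66.8, 191.72, -550.24]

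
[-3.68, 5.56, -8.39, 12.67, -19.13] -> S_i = -3.68*(-1.51)^i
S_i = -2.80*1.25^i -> [-2.8, -3.5, -4.38, -5.47, -6.84]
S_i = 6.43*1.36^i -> [6.43, 8.74, 11.89, 16.17, 22.0]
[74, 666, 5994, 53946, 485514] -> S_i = 74*9^i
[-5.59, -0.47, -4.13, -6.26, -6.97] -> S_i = Random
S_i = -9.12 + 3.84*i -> [-9.12, -5.28, -1.44, 2.4, 6.24]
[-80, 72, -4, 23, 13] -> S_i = Random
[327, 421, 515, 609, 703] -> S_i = 327 + 94*i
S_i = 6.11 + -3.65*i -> [6.11, 2.46, -1.19, -4.84, -8.49]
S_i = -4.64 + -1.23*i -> [-4.64, -5.87, -7.1, -8.33, -9.56]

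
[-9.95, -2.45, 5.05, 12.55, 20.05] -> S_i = -9.95 + 7.50*i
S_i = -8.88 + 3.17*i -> [-8.88, -5.71, -2.54, 0.63, 3.8]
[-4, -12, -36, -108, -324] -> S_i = -4*3^i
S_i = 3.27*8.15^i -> [3.27, 26.65, 217.2, 1770.19, 14427.07]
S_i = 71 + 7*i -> [71, 78, 85, 92, 99]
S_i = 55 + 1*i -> [55, 56, 57, 58, 59]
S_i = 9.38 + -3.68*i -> [9.38, 5.7, 2.02, -1.66, -5.34]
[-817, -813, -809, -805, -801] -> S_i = -817 + 4*i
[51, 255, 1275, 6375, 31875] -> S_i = 51*5^i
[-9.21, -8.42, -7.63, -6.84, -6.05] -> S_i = -9.21 + 0.79*i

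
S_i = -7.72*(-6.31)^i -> [-7.72, 48.71, -307.38, 1939.57, -12238.68]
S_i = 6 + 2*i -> [6, 8, 10, 12, 14]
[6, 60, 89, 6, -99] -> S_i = Random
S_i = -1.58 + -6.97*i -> [-1.58, -8.55, -15.52, -22.49, -29.46]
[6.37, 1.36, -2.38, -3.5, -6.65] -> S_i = Random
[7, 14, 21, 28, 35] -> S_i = 7 + 7*i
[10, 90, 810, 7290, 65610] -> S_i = 10*9^i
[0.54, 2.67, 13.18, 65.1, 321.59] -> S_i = 0.54*4.94^i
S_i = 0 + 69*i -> [0, 69, 138, 207, 276]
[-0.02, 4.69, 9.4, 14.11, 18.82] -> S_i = -0.02 + 4.71*i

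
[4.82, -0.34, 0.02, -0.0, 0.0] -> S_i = 4.82*(-0.07)^i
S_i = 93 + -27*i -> [93, 66, 39, 12, -15]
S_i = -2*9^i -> [-2, -18, -162, -1458, -13122]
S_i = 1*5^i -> [1, 5, 25, 125, 625]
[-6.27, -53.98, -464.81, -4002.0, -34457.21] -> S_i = -6.27*8.61^i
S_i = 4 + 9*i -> [4, 13, 22, 31, 40]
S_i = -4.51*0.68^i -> [-4.51, -3.07, -2.09, -1.42, -0.96]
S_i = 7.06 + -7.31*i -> [7.06, -0.25, -7.56, -14.87, -22.18]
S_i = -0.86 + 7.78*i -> [-0.86, 6.92, 14.7, 22.48, 30.26]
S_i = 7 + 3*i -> [7, 10, 13, 16, 19]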